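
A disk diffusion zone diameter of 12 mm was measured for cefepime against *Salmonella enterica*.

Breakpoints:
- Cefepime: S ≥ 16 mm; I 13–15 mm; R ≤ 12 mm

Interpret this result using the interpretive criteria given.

Resistant

Cefepime: 12 mm is ≤ 12 mm ⇒ resistant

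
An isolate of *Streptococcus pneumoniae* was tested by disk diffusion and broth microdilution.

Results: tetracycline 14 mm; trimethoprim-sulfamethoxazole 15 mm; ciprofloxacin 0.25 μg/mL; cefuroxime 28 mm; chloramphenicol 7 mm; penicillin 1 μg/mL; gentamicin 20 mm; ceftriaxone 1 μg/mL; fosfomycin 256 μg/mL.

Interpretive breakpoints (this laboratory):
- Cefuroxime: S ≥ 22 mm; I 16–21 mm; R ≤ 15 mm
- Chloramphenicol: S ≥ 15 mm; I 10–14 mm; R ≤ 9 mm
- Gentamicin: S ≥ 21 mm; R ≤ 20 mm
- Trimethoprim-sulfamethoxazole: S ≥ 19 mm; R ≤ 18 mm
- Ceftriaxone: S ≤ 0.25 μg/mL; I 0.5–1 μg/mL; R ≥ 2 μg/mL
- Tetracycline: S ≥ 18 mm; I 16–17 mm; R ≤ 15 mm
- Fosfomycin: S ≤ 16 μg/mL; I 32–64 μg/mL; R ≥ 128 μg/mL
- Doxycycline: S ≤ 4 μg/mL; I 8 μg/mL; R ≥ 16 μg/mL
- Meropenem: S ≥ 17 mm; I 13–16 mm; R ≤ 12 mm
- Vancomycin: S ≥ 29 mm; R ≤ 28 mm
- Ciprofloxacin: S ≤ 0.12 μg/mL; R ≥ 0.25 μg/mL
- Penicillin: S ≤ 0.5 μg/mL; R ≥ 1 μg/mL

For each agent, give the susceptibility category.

R, R, R, S, R, R, R, I, R

Tetracycline (14 mm) ≤ 15 mm — R
Trimethoprim-sulfamethoxazole (15 mm) ≤ 18 mm ⇒ resistant
Ciprofloxacin 0.25 μg/mL: ≥ 0.25 μg/mL — R
Cefuroxime (28 mm) ≥ 22 mm → S
Chloramphenicol (7 mm) ≤ 9 mm → R
Penicillin 1 μg/mL: ≥ 1 μg/mL — R
Gentamicin (20 mm) ≤ 20 mm → resistant
Ceftriaxone 1 μg/mL: in 0.5–1 μg/mL — Intermediate
Fosfomycin 256 μg/mL: ≥ 128 μg/mL — resistant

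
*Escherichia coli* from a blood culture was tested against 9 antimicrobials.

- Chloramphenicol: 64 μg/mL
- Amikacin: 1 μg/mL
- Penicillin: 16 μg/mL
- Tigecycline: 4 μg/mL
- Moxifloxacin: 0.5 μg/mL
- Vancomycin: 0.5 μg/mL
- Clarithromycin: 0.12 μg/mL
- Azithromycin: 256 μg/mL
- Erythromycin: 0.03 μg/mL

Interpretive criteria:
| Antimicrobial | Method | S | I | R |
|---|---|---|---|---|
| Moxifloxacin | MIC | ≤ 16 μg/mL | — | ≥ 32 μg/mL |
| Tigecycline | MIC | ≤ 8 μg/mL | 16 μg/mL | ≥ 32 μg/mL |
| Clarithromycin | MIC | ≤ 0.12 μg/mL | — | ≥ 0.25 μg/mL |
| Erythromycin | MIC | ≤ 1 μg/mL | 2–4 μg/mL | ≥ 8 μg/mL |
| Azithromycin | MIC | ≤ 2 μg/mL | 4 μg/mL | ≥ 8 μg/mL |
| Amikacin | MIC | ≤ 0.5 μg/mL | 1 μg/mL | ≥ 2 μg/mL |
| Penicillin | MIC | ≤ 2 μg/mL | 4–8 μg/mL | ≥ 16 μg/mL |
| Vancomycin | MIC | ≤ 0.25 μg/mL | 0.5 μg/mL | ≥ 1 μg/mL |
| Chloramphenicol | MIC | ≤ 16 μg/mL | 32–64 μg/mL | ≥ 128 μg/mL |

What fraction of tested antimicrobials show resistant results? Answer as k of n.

Chloramphenicol: 64 μg/mL is in 32–64 μg/mL ⇒ Intermediate
Amikacin 1 μg/mL: = 1 μg/mL — I
Penicillin (16 μg/mL) ≥ 16 μg/mL ⇒ R
Tigecycline 4 μg/mL: ≤ 8 μg/mL — susceptible
Moxifloxacin (0.5 μg/mL) ≤ 16 μg/mL — S
Vancomycin (0.5 μg/mL) = 0.5 μg/mL → I
Clarithromycin 0.12 μg/mL: ≤ 0.12 μg/mL → Susceptible
Azithromycin: 256 μg/mL is ≥ 8 μg/mL — R
Erythromycin (0.03 μg/mL) ≤ 1 μg/mL — Susceptible
Resistant: 2/9

2 of 9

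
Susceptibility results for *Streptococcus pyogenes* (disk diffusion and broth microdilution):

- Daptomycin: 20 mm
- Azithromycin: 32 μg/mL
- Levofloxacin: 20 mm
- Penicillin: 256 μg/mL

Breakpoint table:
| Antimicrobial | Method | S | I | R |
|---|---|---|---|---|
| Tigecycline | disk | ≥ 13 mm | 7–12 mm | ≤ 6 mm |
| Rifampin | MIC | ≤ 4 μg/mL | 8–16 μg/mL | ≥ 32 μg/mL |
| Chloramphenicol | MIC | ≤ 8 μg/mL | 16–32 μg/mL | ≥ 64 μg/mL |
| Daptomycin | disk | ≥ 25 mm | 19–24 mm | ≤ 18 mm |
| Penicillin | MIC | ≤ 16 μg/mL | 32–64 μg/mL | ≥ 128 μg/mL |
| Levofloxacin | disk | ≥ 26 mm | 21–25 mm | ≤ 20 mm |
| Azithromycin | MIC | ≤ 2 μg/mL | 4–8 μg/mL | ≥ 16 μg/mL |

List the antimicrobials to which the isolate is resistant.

azithromycin, levofloxacin, penicillin

Daptomycin 20 mm: in 19–24 mm ⇒ I
Azithromycin (32 μg/mL) ≥ 16 μg/mL → R
Levofloxacin: 20 mm is ≤ 20 mm ⇒ resistant
Penicillin 256 μg/mL: ≥ 128 μg/mL ⇒ resistant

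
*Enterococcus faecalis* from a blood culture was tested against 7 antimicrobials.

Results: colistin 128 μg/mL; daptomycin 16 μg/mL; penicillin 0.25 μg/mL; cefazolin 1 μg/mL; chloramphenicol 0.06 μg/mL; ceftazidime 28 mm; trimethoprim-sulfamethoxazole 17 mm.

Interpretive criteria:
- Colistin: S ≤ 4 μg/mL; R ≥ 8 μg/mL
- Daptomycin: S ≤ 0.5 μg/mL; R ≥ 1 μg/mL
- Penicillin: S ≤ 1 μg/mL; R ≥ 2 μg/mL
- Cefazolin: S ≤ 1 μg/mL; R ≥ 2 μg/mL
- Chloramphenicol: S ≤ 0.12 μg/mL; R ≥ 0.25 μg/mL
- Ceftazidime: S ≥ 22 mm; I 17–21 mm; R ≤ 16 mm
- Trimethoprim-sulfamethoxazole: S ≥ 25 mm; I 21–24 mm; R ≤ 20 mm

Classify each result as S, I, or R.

Colistin 128 μg/mL: ≥ 8 μg/mL — resistant
Daptomycin: 16 μg/mL is ≥ 1 μg/mL ⇒ resistant
Penicillin 0.25 μg/mL: ≤ 1 μg/mL — susceptible
Cefazolin: 1 μg/mL is ≤ 1 μg/mL — susceptible
Chloramphenicol (0.06 μg/mL) ≤ 0.12 μg/mL — susceptible
Ceftazidime 28 mm: ≥ 22 mm — Susceptible
Trimethoprim-sulfamethoxazole: 17 mm is ≤ 20 mm → R

R, R, S, S, S, S, R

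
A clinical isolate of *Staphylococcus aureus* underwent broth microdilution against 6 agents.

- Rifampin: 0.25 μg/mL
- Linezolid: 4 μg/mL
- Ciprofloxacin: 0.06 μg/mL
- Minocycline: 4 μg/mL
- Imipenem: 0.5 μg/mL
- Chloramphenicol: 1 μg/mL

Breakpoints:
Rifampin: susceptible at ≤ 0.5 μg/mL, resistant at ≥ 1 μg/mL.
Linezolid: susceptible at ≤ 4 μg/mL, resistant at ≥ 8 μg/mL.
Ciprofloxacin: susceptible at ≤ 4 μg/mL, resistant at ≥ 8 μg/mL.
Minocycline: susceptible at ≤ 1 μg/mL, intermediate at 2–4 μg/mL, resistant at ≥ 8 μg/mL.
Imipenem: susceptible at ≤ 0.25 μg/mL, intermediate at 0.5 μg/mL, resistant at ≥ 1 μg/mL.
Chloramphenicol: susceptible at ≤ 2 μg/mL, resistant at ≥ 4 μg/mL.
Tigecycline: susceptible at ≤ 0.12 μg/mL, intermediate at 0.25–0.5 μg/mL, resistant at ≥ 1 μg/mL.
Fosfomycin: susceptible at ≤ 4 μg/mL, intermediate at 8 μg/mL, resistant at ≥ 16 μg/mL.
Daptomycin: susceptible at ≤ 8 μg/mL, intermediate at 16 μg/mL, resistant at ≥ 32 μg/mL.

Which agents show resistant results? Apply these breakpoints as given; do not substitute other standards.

none

Rifampin 0.25 μg/mL: ≤ 0.5 μg/mL → S
Linezolid (4 μg/mL) ≤ 4 μg/mL → susceptible
Ciprofloxacin (0.06 μg/mL) ≤ 4 μg/mL → susceptible
Minocycline (4 μg/mL) in 2–4 μg/mL ⇒ I
Imipenem: 0.5 μg/mL is = 0.5 μg/mL — intermediate
Chloramphenicol (1 μg/mL) ≤ 2 μg/mL — Susceptible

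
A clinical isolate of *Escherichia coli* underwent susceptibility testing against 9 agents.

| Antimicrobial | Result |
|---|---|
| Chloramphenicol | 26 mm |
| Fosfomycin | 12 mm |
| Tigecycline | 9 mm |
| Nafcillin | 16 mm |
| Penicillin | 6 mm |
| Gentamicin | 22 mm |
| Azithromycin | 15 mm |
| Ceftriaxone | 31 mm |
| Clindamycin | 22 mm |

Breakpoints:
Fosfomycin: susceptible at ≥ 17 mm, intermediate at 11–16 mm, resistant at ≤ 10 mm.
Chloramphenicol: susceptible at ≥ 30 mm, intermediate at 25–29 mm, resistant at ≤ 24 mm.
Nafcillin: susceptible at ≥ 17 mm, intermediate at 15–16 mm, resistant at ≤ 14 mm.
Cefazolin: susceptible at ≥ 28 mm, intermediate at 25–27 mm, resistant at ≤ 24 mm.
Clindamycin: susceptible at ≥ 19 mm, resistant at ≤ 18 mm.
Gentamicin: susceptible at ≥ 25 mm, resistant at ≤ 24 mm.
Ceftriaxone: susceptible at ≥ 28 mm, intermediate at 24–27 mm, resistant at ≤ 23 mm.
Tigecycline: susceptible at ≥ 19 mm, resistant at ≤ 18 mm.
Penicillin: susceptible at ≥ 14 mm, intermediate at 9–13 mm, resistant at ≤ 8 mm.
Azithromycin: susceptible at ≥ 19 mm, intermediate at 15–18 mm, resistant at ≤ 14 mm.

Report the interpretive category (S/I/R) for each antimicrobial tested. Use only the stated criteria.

I, I, R, I, R, R, I, S, S

Chloramphenicol 26 mm: in 25–29 mm ⇒ Intermediate
Fosfomycin 12 mm: in 11–16 mm — intermediate
Tigecycline 9 mm: ≤ 18 mm → R
Nafcillin 16 mm: in 15–16 mm → I
Penicillin: 6 mm is ≤ 8 mm ⇒ R
Gentamicin 22 mm: ≤ 24 mm ⇒ Resistant
Azithromycin: 15 mm is in 15–18 mm → intermediate
Ceftriaxone (31 mm) ≥ 28 mm ⇒ susceptible
Clindamycin (22 mm) ≥ 19 mm → Susceptible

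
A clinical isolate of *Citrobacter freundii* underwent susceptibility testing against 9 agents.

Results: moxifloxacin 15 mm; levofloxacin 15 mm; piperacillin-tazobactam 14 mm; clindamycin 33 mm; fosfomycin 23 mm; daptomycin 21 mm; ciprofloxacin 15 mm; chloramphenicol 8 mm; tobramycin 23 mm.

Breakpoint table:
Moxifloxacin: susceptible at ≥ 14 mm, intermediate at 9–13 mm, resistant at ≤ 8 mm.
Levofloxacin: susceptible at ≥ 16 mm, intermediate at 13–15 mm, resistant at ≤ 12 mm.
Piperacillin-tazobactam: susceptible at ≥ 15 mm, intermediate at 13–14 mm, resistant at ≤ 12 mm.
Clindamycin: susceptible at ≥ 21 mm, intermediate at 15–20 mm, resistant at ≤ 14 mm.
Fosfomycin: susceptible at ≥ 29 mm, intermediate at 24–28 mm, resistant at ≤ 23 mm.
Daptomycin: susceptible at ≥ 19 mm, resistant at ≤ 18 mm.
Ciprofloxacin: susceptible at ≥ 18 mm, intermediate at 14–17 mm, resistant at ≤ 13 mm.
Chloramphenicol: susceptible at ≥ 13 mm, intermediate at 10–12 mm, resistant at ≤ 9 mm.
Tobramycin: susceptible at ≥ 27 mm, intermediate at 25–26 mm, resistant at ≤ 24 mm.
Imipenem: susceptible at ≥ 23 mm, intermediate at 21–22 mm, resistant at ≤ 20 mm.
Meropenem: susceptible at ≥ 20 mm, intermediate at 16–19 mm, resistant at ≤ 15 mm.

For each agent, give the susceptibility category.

Moxifloxacin: 15 mm is ≥ 14 mm — S
Levofloxacin 15 mm: in 13–15 mm → I
Piperacillin-tazobactam 14 mm: in 13–14 mm ⇒ Intermediate
Clindamycin: 33 mm is ≥ 21 mm — S
Fosfomycin: 23 mm is ≤ 23 mm → R
Daptomycin: 21 mm is ≥ 19 mm ⇒ susceptible
Ciprofloxacin 15 mm: in 14–17 mm ⇒ I
Chloramphenicol (8 mm) ≤ 9 mm — resistant
Tobramycin: 23 mm is ≤ 24 mm — resistant

S, I, I, S, R, S, I, R, R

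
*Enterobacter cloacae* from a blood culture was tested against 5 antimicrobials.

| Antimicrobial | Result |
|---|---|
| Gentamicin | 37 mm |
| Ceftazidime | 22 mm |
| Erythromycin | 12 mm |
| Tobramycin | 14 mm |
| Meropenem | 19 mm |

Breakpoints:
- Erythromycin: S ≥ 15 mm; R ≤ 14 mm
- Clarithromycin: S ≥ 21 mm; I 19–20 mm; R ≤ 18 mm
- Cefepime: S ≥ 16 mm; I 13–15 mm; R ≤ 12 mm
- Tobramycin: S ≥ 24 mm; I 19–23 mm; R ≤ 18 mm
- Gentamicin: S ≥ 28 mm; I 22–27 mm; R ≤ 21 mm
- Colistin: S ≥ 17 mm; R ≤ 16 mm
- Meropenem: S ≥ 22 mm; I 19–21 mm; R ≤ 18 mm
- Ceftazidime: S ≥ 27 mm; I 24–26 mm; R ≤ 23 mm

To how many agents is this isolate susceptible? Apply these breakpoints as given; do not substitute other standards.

1

Gentamicin 37 mm: ≥ 28 mm ⇒ S
Ceftazidime (22 mm) ≤ 23 mm → Resistant
Erythromycin: 12 mm is ≤ 14 mm ⇒ Resistant
Tobramycin: 14 mm is ≤ 18 mm ⇒ Resistant
Meropenem (19 mm) in 19–21 mm → I
Susceptible: 1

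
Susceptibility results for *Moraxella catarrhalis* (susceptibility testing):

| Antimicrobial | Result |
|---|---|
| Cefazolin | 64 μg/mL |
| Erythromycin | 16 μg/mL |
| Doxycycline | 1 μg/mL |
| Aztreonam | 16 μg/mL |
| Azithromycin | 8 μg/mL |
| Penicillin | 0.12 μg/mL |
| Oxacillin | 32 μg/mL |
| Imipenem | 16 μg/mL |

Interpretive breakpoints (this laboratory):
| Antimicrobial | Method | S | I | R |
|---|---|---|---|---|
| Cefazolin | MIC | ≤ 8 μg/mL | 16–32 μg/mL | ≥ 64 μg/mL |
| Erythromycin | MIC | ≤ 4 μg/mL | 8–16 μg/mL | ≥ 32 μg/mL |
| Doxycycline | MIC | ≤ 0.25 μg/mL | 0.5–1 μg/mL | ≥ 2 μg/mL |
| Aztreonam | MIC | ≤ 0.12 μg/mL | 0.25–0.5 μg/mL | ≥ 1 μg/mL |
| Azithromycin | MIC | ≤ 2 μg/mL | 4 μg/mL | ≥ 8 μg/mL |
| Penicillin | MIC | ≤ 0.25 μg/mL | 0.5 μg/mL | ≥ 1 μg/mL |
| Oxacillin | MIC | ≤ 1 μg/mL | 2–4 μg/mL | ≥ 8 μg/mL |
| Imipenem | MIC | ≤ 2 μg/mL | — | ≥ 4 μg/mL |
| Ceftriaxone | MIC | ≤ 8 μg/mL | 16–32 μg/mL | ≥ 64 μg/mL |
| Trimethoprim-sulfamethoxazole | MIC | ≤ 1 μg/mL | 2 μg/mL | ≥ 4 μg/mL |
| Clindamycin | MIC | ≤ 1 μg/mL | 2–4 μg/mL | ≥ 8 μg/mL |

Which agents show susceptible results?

Cefazolin: 64 μg/mL is ≥ 64 μg/mL ⇒ Resistant
Erythromycin: 16 μg/mL is in 8–16 μg/mL — Intermediate
Doxycycline 1 μg/mL: in 0.5–1 μg/mL ⇒ I
Aztreonam: 16 μg/mL is ≥ 1 μg/mL — Resistant
Azithromycin (8 μg/mL) ≥ 8 μg/mL — resistant
Penicillin: 0.12 μg/mL is ≤ 0.25 μg/mL → S
Oxacillin: 32 μg/mL is ≥ 8 μg/mL → R
Imipenem: 16 μg/mL is ≥ 4 μg/mL → Resistant

penicillin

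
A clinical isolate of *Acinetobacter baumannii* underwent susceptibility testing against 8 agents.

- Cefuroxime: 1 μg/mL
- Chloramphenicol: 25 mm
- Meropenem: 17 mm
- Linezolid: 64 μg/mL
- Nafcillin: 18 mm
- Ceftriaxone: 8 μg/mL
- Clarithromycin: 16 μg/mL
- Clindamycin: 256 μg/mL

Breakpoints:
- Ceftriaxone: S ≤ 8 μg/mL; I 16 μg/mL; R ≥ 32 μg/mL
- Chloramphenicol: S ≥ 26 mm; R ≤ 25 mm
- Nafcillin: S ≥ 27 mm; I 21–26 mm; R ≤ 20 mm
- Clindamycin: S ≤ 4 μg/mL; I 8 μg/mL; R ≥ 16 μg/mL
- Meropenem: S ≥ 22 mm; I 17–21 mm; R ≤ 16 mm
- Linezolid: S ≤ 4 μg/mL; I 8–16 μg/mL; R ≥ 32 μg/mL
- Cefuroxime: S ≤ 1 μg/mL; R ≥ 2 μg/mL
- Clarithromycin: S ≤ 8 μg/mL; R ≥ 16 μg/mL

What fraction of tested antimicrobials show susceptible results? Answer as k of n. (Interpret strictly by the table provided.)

Cefuroxime: 1 μg/mL is ≤ 1 μg/mL → Susceptible
Chloramphenicol: 25 mm is ≤ 25 mm ⇒ resistant
Meropenem 17 mm: in 17–21 mm — Intermediate
Linezolid 64 μg/mL: ≥ 32 μg/mL — resistant
Nafcillin 18 mm: ≤ 20 mm ⇒ Resistant
Ceftriaxone 8 μg/mL: ≤ 8 μg/mL → susceptible
Clarithromycin (16 μg/mL) ≥ 16 μg/mL — resistant
Clindamycin: 256 μg/mL is ≥ 16 μg/mL — resistant
Susceptible: 2/8

2 of 8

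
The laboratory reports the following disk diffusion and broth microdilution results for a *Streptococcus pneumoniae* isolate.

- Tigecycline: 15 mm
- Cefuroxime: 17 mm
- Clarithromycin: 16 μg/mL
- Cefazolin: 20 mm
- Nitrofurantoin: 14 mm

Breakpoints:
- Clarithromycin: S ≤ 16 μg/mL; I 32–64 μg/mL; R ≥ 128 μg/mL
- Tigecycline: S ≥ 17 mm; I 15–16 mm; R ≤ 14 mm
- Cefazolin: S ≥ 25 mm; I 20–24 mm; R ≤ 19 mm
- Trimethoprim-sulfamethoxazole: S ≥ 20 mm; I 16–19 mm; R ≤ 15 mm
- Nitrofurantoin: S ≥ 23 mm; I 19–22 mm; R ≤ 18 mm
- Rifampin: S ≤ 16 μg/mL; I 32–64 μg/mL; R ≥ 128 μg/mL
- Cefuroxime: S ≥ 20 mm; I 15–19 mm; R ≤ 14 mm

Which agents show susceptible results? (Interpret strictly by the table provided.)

Tigecycline: 15 mm is in 15–16 mm — Intermediate
Cefuroxime (17 mm) in 15–19 mm ⇒ Intermediate
Clarithromycin (16 μg/mL) ≤ 16 μg/mL ⇒ S
Cefazolin (20 mm) in 20–24 mm ⇒ I
Nitrofurantoin (14 mm) ≤ 18 mm — R

clarithromycin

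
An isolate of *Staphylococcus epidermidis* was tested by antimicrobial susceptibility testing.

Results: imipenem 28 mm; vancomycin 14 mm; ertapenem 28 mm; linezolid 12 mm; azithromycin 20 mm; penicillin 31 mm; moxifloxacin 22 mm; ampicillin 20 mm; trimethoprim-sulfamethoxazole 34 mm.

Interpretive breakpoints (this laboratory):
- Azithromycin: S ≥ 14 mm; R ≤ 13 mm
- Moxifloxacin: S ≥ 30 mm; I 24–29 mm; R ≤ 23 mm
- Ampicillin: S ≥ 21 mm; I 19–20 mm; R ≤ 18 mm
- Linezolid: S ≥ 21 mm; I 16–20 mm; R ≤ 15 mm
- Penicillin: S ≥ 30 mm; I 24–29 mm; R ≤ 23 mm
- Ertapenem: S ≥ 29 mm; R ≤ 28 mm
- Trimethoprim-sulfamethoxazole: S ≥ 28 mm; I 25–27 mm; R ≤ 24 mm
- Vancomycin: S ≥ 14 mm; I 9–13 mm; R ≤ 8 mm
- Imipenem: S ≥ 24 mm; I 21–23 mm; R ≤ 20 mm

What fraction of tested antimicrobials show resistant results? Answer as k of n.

Imipenem 28 mm: ≥ 24 mm → S
Vancomycin (14 mm) ≥ 14 mm → S
Ertapenem (28 mm) ≤ 28 mm — resistant
Linezolid 12 mm: ≤ 15 mm → Resistant
Azithromycin 20 mm: ≥ 14 mm — Susceptible
Penicillin (31 mm) ≥ 30 mm — S
Moxifloxacin 22 mm: ≤ 23 mm → resistant
Ampicillin 20 mm: in 19–20 mm → I
Trimethoprim-sulfamethoxazole: 34 mm is ≥ 28 mm — Susceptible
Resistant: 3/9

3 of 9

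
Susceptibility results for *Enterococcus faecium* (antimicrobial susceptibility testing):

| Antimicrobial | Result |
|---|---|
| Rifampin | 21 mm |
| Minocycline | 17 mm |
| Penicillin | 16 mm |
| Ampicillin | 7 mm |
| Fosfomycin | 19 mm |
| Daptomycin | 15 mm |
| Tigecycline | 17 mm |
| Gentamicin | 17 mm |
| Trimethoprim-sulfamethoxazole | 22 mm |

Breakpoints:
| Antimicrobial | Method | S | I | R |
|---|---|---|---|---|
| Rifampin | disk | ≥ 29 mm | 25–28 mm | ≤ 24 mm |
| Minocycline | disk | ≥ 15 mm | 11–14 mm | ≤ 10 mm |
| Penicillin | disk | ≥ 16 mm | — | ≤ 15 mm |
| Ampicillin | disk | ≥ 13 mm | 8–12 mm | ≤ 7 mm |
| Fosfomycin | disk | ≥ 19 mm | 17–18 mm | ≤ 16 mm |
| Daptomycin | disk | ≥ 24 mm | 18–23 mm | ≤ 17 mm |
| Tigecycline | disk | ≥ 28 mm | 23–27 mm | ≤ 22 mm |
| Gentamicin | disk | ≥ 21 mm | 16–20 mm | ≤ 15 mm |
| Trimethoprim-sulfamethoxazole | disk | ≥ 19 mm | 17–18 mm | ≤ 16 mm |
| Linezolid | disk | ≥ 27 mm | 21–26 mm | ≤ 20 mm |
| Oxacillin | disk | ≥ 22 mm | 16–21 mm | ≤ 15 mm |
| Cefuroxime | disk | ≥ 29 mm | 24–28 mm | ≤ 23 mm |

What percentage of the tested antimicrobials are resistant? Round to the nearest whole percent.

Rifampin 21 mm: ≤ 24 mm → R
Minocycline (17 mm) ≥ 15 mm ⇒ Susceptible
Penicillin (16 mm) ≥ 16 mm → susceptible
Ampicillin: 7 mm is ≤ 7 mm — resistant
Fosfomycin 19 mm: ≥ 19 mm → Susceptible
Daptomycin: 15 mm is ≤ 17 mm ⇒ resistant
Tigecycline (17 mm) ≤ 22 mm — resistant
Gentamicin: 17 mm is in 16–20 mm — Intermediate
Trimethoprim-sulfamethoxazole: 22 mm is ≥ 19 mm ⇒ susceptible
Resistant: 4/9

44%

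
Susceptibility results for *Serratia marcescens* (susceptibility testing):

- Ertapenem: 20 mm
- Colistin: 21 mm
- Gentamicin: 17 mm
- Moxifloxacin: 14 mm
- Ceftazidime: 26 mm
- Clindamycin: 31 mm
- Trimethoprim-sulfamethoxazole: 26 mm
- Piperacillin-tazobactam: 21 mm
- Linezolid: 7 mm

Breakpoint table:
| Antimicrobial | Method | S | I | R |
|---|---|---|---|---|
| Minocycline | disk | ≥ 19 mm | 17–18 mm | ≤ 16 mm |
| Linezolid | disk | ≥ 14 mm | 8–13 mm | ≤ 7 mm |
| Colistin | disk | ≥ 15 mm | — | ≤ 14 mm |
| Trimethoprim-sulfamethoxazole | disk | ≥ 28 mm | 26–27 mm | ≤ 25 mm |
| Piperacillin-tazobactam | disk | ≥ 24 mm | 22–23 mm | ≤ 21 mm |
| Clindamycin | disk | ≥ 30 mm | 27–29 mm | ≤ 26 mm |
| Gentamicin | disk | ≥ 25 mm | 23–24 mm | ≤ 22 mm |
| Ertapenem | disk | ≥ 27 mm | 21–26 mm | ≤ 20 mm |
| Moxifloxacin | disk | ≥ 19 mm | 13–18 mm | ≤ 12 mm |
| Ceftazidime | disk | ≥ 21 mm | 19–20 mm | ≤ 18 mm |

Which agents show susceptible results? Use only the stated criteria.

Ertapenem (20 mm) ≤ 20 mm → R
Colistin 21 mm: ≥ 15 mm ⇒ Susceptible
Gentamicin 17 mm: ≤ 22 mm → resistant
Moxifloxacin 14 mm: in 13–18 mm → intermediate
Ceftazidime 26 mm: ≥ 21 mm ⇒ S
Clindamycin: 31 mm is ≥ 30 mm — S
Trimethoprim-sulfamethoxazole 26 mm: in 26–27 mm → intermediate
Piperacillin-tazobactam (21 mm) ≤ 21 mm — Resistant
Linezolid (7 mm) ≤ 7 mm ⇒ R

colistin, ceftazidime, clindamycin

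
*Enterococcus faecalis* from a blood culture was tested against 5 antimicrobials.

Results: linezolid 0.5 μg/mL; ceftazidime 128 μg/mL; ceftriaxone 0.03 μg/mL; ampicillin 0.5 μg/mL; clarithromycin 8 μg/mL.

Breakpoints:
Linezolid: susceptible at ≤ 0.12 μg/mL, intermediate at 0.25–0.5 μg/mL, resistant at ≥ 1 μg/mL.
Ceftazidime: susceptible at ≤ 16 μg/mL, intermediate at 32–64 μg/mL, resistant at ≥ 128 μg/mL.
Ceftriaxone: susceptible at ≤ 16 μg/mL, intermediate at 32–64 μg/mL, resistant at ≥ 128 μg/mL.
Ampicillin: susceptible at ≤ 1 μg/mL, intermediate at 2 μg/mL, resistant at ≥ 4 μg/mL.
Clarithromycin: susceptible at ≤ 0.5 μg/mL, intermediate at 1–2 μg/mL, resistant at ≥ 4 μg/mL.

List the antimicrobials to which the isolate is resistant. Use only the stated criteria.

ceftazidime, clarithromycin

Linezolid (0.5 μg/mL) in 0.25–0.5 μg/mL ⇒ intermediate
Ceftazidime: 128 μg/mL is ≥ 128 μg/mL ⇒ Resistant
Ceftriaxone: 0.03 μg/mL is ≤ 16 μg/mL → susceptible
Ampicillin (0.5 μg/mL) ≤ 1 μg/mL — Susceptible
Clarithromycin 8 μg/mL: ≥ 4 μg/mL — R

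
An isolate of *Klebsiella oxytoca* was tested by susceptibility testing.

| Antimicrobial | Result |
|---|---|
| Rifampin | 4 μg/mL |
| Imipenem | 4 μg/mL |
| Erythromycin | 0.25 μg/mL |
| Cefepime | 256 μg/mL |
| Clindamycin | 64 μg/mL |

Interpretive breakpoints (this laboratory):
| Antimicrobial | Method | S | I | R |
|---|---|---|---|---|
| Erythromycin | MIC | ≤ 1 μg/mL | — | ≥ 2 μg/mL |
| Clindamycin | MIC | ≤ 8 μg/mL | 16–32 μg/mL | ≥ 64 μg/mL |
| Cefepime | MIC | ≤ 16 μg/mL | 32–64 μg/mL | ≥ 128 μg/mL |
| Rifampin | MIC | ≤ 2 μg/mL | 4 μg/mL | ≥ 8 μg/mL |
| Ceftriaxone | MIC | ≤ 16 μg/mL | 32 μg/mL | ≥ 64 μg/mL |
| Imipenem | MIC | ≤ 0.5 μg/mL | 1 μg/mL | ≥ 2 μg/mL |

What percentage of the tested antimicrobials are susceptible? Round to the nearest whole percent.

Rifampin 4 μg/mL: = 4 μg/mL ⇒ I
Imipenem (4 μg/mL) ≥ 2 μg/mL ⇒ Resistant
Erythromycin (0.25 μg/mL) ≤ 1 μg/mL — Susceptible
Cefepime 256 μg/mL: ≥ 128 μg/mL ⇒ R
Clindamycin: 64 μg/mL is ≥ 64 μg/mL ⇒ Resistant
Susceptible: 1/5

20%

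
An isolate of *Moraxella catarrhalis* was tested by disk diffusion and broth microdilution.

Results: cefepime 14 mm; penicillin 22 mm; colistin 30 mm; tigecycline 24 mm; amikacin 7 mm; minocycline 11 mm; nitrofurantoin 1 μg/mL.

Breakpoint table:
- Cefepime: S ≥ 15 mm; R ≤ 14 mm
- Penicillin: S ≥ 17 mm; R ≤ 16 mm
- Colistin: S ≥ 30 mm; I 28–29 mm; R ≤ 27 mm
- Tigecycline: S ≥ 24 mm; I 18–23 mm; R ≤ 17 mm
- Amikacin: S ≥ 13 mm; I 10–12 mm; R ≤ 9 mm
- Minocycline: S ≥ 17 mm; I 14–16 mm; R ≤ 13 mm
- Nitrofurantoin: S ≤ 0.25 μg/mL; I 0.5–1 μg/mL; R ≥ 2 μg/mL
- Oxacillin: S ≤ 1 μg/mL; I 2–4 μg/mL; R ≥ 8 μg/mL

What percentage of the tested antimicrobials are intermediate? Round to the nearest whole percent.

Cefepime: 14 mm is ≤ 14 mm — R
Penicillin: 22 mm is ≥ 17 mm ⇒ S
Colistin: 30 mm is ≥ 30 mm → S
Tigecycline 24 mm: ≥ 24 mm — S
Amikacin (7 mm) ≤ 9 mm — Resistant
Minocycline (11 mm) ≤ 13 mm → resistant
Nitrofurantoin (1 μg/mL) in 0.5–1 μg/mL — I
Intermediate: 1/7

14%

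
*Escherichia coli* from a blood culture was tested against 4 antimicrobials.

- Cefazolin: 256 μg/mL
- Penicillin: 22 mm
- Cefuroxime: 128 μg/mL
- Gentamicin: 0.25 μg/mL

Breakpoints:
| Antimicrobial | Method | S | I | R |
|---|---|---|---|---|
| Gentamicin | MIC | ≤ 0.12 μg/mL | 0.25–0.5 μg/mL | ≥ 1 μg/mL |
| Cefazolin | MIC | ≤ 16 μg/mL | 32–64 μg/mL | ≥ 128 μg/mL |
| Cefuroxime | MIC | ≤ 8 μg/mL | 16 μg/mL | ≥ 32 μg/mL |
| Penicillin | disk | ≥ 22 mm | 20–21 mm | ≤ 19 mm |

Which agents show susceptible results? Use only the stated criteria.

penicillin

Cefazolin (256 μg/mL) ≥ 128 μg/mL ⇒ R
Penicillin: 22 mm is ≥ 22 mm → Susceptible
Cefuroxime: 128 μg/mL is ≥ 32 μg/mL — R
Gentamicin 0.25 μg/mL: in 0.25–0.5 μg/mL → intermediate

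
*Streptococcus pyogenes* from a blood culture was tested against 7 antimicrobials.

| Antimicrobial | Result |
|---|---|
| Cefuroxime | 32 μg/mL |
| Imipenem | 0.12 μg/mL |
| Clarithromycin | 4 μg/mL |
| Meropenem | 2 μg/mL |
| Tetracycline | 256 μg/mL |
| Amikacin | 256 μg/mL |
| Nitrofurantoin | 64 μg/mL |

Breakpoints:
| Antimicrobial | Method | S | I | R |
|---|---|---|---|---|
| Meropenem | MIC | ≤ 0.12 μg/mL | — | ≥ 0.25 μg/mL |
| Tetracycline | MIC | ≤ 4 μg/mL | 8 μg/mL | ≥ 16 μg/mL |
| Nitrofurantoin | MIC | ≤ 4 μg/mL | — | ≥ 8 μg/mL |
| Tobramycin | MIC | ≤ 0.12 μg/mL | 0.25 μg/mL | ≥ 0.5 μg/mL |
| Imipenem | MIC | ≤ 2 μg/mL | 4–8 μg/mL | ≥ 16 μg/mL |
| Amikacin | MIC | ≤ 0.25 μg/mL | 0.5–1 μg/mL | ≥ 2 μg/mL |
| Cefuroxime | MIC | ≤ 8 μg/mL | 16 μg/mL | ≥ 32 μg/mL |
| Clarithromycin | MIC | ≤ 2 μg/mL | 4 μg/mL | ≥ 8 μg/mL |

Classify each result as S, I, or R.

R, S, I, R, R, R, R

Cefuroxime: 32 μg/mL is ≥ 32 μg/mL → R
Imipenem 0.12 μg/mL: ≤ 2 μg/mL — Susceptible
Clarithromycin (4 μg/mL) = 4 μg/mL → intermediate
Meropenem (2 μg/mL) ≥ 0.25 μg/mL — Resistant
Tetracycline (256 μg/mL) ≥ 16 μg/mL — resistant
Amikacin 256 μg/mL: ≥ 2 μg/mL ⇒ R
Nitrofurantoin (64 μg/mL) ≥ 8 μg/mL ⇒ R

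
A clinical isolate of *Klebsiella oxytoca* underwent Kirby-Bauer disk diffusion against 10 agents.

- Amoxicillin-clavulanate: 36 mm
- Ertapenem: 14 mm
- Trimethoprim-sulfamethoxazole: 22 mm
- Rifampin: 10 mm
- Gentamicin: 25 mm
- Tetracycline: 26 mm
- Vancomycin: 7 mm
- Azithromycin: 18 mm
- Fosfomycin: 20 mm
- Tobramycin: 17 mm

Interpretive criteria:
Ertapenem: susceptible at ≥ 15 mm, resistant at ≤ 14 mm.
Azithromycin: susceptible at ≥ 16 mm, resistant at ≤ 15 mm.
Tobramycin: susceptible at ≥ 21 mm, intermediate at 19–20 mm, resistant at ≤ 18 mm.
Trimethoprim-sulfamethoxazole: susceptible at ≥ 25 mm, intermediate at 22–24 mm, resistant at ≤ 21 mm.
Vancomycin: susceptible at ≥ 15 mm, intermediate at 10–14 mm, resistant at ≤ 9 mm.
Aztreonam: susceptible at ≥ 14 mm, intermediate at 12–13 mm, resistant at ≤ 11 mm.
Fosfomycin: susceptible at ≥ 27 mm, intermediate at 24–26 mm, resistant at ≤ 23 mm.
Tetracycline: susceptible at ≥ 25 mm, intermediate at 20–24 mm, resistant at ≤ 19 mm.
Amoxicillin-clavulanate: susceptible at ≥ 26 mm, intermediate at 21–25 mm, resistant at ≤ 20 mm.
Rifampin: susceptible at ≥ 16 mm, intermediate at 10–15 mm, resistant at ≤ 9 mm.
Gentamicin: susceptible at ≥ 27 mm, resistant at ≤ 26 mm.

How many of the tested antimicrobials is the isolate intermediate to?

2

Amoxicillin-clavulanate: 36 mm is ≥ 26 mm → susceptible
Ertapenem 14 mm: ≤ 14 mm ⇒ Resistant
Trimethoprim-sulfamethoxazole (22 mm) in 22–24 mm ⇒ intermediate
Rifampin: 10 mm is in 10–15 mm → Intermediate
Gentamicin (25 mm) ≤ 26 mm → R
Tetracycline: 26 mm is ≥ 25 mm ⇒ S
Vancomycin: 7 mm is ≤ 9 mm → R
Azithromycin: 18 mm is ≥ 16 mm → Susceptible
Fosfomycin 20 mm: ≤ 23 mm — resistant
Tobramycin: 17 mm is ≤ 18 mm — Resistant
Intermediate: 2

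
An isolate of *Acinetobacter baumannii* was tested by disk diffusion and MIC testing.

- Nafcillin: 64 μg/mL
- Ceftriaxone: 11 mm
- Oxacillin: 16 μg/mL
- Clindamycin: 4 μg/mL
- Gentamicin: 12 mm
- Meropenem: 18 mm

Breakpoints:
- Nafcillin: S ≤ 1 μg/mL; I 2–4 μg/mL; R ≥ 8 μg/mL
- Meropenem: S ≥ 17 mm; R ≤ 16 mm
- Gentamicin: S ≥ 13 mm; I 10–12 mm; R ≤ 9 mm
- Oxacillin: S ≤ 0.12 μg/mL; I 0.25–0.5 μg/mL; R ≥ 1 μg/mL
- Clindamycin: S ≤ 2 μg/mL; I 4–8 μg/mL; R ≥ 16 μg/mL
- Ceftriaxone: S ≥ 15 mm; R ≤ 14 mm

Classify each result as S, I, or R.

R, R, R, I, I, S

Nafcillin (64 μg/mL) ≥ 8 μg/mL → Resistant
Ceftriaxone 11 mm: ≤ 14 mm ⇒ resistant
Oxacillin 16 μg/mL: ≥ 1 μg/mL → R
Clindamycin: 4 μg/mL is in 4–8 μg/mL — intermediate
Gentamicin 12 mm: in 10–12 mm — Intermediate
Meropenem 18 mm: ≥ 17 mm → susceptible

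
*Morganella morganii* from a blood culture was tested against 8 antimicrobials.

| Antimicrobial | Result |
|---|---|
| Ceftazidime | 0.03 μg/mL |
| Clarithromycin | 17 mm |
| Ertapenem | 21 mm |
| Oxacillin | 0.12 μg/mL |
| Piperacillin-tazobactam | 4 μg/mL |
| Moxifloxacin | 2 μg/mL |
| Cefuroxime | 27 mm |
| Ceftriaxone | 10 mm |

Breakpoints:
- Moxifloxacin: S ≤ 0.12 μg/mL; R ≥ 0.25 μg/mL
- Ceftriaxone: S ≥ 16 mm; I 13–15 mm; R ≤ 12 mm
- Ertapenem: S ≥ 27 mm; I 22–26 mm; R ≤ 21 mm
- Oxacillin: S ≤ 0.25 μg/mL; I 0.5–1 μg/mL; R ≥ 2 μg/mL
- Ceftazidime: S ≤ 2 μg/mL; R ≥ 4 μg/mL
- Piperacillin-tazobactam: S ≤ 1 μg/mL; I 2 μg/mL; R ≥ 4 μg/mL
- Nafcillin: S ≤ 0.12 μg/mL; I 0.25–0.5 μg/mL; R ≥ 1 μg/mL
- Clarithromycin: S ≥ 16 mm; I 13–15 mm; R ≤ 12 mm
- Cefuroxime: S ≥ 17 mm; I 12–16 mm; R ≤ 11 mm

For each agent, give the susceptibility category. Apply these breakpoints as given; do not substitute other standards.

Ceftazidime: 0.03 μg/mL is ≤ 2 μg/mL — susceptible
Clarithromycin (17 mm) ≥ 16 mm — Susceptible
Ertapenem 21 mm: ≤ 21 mm ⇒ Resistant
Oxacillin (0.12 μg/mL) ≤ 0.25 μg/mL → S
Piperacillin-tazobactam (4 μg/mL) ≥ 4 μg/mL — Resistant
Moxifloxacin 2 μg/mL: ≥ 0.25 μg/mL ⇒ R
Cefuroxime 27 mm: ≥ 17 mm → susceptible
Ceftriaxone (10 mm) ≤ 12 mm → R

S, S, R, S, R, R, S, R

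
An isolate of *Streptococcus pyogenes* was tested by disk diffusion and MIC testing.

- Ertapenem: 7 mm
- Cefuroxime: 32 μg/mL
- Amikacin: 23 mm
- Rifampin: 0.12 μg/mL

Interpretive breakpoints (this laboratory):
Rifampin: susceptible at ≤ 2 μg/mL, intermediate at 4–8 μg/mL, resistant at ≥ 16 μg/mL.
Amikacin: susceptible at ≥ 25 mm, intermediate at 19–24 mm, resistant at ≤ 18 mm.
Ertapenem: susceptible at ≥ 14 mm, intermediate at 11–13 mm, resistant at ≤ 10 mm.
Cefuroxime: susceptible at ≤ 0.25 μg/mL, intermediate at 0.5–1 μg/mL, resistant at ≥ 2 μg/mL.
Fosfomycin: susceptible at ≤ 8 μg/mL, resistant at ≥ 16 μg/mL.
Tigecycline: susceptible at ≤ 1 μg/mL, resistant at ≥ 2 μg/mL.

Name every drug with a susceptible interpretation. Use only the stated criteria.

rifampin

Ertapenem 7 mm: ≤ 10 mm → R
Cefuroxime: 32 μg/mL is ≥ 2 μg/mL — R
Amikacin (23 mm) in 19–24 mm — Intermediate
Rifampin 0.12 μg/mL: ≤ 2 μg/mL → Susceptible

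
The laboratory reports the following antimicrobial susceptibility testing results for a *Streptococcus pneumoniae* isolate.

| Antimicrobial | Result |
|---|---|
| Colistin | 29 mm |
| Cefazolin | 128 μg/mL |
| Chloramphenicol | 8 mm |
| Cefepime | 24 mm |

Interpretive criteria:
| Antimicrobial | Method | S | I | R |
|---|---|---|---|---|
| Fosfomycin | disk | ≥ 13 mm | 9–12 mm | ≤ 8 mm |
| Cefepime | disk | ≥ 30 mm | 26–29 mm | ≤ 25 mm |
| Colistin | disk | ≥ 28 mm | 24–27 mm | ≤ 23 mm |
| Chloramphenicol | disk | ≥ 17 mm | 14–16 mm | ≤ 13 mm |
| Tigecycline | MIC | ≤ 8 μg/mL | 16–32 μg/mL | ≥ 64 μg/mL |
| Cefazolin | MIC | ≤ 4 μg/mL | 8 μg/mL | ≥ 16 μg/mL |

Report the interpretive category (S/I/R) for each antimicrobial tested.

S, R, R, R

Colistin: 29 mm is ≥ 28 mm ⇒ S
Cefazolin 128 μg/mL: ≥ 16 μg/mL → R
Chloramphenicol 8 mm: ≤ 13 mm → Resistant
Cefepime 24 mm: ≤ 25 mm → R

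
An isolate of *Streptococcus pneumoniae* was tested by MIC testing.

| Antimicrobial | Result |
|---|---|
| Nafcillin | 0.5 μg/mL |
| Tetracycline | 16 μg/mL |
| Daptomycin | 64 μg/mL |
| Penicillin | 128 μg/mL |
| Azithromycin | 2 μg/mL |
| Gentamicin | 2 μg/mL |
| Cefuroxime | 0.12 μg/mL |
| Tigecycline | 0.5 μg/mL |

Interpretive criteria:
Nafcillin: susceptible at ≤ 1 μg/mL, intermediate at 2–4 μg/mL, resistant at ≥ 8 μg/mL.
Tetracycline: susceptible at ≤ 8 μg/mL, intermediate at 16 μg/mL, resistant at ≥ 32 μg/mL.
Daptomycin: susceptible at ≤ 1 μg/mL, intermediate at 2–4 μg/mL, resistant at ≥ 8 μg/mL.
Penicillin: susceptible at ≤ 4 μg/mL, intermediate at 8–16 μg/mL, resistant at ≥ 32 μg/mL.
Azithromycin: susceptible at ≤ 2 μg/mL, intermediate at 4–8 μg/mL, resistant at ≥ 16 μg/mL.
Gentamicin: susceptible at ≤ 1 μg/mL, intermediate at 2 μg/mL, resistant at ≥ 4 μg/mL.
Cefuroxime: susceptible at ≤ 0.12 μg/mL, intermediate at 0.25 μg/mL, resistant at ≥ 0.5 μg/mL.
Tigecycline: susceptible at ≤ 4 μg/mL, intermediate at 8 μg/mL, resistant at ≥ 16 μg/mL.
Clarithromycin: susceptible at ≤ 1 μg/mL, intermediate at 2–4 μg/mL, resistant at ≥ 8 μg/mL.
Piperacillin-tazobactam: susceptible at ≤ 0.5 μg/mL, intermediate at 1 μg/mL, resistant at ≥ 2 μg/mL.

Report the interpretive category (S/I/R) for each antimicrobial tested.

Nafcillin 0.5 μg/mL: ≤ 1 μg/mL — S
Tetracycline 16 μg/mL: = 16 μg/mL — Intermediate
Daptomycin (64 μg/mL) ≥ 8 μg/mL — Resistant
Penicillin (128 μg/mL) ≥ 32 μg/mL → R
Azithromycin 2 μg/mL: ≤ 2 μg/mL — susceptible
Gentamicin: 2 μg/mL is = 2 μg/mL — intermediate
Cefuroxime (0.12 μg/mL) ≤ 0.12 μg/mL → Susceptible
Tigecycline (0.5 μg/mL) ≤ 4 μg/mL — susceptible

S, I, R, R, S, I, S, S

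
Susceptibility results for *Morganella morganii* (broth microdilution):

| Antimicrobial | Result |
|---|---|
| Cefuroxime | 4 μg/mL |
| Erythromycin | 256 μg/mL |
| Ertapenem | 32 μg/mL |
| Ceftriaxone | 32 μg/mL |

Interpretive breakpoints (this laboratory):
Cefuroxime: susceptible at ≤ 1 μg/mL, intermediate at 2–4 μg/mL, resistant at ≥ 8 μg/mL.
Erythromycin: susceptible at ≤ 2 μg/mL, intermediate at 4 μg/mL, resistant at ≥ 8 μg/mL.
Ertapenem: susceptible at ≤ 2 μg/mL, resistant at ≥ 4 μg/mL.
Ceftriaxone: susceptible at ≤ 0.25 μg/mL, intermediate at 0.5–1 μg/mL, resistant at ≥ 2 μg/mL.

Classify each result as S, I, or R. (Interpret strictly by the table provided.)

I, R, R, R

Cefuroxime (4 μg/mL) in 2–4 μg/mL → I
Erythromycin: 256 μg/mL is ≥ 8 μg/mL — resistant
Ertapenem (32 μg/mL) ≥ 4 μg/mL ⇒ resistant
Ceftriaxone (32 μg/mL) ≥ 2 μg/mL → R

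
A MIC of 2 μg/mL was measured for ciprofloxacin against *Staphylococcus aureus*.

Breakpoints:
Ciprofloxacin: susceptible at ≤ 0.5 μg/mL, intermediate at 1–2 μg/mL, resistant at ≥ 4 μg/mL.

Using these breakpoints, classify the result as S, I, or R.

Ciprofloxacin (2 μg/mL) in 1–2 μg/mL → intermediate

I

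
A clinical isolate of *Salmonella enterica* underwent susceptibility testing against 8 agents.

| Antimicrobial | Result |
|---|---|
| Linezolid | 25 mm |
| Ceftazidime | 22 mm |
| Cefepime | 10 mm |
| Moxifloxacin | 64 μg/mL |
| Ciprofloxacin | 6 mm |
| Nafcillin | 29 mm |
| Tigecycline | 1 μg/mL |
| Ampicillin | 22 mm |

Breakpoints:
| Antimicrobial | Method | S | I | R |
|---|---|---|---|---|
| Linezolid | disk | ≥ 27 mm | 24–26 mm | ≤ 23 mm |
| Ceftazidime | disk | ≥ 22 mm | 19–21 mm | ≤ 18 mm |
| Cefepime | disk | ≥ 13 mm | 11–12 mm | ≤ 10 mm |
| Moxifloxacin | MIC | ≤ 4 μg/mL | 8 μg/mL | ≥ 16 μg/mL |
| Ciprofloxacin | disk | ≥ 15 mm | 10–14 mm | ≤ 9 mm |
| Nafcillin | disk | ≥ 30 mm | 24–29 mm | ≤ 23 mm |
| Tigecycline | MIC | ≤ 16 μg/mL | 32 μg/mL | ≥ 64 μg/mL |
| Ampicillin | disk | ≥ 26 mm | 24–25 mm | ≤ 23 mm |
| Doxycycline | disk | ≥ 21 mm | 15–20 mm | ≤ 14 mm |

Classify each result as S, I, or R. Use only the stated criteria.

I, S, R, R, R, I, S, R

Linezolid (25 mm) in 24–26 mm ⇒ I
Ceftazidime: 22 mm is ≥ 22 mm → Susceptible
Cefepime (10 mm) ≤ 10 mm → resistant
Moxifloxacin (64 μg/mL) ≥ 16 μg/mL — R
Ciprofloxacin: 6 mm is ≤ 9 mm ⇒ R
Nafcillin (29 mm) in 24–29 mm → I
Tigecycline 1 μg/mL: ≤ 16 μg/mL → Susceptible
Ampicillin (22 mm) ≤ 23 mm → R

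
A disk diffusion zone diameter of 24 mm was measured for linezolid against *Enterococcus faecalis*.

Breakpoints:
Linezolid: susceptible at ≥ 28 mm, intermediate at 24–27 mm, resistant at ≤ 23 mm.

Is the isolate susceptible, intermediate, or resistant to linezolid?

Linezolid: 24 mm is in 24–27 mm — Intermediate

Intermediate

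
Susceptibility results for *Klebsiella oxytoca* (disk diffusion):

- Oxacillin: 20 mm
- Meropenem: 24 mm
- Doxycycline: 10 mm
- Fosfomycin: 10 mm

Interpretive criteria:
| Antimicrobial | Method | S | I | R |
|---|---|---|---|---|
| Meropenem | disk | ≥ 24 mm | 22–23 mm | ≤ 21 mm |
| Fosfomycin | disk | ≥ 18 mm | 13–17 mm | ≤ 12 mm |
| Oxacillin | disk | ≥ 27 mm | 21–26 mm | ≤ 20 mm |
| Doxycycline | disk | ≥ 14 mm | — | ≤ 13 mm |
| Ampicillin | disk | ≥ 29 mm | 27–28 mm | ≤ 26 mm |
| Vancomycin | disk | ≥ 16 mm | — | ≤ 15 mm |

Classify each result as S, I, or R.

Oxacillin (20 mm) ≤ 20 mm ⇒ R
Meropenem 24 mm: ≥ 24 mm — Susceptible
Doxycycline: 10 mm is ≤ 13 mm ⇒ Resistant
Fosfomycin 10 mm: ≤ 12 mm → R

R, S, R, R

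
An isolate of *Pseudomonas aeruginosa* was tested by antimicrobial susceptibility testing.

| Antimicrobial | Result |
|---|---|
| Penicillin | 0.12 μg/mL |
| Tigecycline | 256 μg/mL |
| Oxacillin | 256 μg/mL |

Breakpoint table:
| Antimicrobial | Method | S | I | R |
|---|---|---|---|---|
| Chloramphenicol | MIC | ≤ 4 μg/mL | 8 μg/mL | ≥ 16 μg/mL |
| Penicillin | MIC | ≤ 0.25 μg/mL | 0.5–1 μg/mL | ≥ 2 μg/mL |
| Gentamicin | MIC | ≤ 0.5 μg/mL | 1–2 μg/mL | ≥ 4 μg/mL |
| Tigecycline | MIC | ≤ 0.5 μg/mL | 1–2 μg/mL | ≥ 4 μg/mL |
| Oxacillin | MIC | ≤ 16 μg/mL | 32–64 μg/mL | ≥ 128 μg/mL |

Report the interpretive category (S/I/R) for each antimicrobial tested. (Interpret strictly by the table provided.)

S, R, R

Penicillin 0.12 μg/mL: ≤ 0.25 μg/mL ⇒ Susceptible
Tigecycline (256 μg/mL) ≥ 4 μg/mL → Resistant
Oxacillin (256 μg/mL) ≥ 128 μg/mL — Resistant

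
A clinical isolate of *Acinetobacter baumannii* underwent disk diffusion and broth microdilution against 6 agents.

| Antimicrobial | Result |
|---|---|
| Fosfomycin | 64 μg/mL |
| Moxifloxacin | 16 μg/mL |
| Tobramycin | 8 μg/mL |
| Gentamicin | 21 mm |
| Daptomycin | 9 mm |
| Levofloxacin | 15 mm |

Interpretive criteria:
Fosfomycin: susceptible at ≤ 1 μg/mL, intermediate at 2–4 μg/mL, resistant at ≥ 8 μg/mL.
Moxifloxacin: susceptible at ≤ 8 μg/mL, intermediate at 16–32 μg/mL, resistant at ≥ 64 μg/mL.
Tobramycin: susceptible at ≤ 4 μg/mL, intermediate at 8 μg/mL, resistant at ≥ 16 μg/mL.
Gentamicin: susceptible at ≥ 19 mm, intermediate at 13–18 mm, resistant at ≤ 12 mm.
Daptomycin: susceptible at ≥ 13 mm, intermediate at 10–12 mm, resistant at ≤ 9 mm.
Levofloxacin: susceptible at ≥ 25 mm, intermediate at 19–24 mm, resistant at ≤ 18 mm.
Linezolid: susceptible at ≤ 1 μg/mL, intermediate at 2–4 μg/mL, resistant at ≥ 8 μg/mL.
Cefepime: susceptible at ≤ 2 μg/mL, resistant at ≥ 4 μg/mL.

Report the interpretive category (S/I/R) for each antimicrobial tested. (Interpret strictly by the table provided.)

Fosfomycin: 64 μg/mL is ≥ 8 μg/mL — resistant
Moxifloxacin (16 μg/mL) in 16–32 μg/mL ⇒ I
Tobramycin: 8 μg/mL is = 8 μg/mL ⇒ Intermediate
Gentamicin: 21 mm is ≥ 19 mm → S
Daptomycin (9 mm) ≤ 9 mm → Resistant
Levofloxacin: 15 mm is ≤ 18 mm → Resistant

R, I, I, S, R, R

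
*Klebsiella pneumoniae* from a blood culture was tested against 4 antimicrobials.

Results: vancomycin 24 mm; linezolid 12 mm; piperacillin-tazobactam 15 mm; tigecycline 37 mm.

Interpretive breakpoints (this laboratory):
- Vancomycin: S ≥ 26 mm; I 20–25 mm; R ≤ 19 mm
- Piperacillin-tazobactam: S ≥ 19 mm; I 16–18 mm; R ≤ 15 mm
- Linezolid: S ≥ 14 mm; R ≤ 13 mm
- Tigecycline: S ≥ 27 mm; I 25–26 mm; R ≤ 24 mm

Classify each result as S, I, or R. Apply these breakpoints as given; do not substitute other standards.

Vancomycin 24 mm: in 20–25 mm — intermediate
Linezolid (12 mm) ≤ 13 mm — Resistant
Piperacillin-tazobactam 15 mm: ≤ 15 mm — Resistant
Tigecycline 37 mm: ≥ 27 mm → S

I, R, R, S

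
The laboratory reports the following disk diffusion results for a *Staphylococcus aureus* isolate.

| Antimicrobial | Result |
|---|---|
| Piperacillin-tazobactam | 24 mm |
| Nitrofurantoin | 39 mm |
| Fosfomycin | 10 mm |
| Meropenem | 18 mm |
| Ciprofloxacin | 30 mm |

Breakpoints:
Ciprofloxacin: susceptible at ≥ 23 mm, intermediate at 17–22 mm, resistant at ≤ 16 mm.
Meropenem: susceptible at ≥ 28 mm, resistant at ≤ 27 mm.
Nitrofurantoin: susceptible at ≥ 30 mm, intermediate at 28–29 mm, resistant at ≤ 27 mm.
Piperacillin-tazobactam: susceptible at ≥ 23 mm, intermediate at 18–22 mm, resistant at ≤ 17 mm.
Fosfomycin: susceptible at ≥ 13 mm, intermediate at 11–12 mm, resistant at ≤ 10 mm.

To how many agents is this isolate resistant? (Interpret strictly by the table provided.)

2

Piperacillin-tazobactam 24 mm: ≥ 23 mm → Susceptible
Nitrofurantoin (39 mm) ≥ 30 mm → S
Fosfomycin (10 mm) ≤ 10 mm → Resistant
Meropenem 18 mm: ≤ 27 mm → resistant
Ciprofloxacin: 30 mm is ≥ 23 mm — Susceptible
Resistant: 2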